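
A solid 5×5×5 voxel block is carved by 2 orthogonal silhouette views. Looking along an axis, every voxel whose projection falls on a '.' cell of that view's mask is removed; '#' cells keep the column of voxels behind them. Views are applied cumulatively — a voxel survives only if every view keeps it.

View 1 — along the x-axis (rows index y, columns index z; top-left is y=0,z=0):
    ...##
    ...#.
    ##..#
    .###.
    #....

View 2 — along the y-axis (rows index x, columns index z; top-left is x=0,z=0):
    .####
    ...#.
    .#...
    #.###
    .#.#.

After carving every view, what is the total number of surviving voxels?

remaining voxels: 26

start: 5×5×5 = 125 voxels
after view 1 [x-axis, 10 of 25 cells solid] → remaining = 50
after view 2 [y-axis, 12 of 25 cells solid] → remaining = 26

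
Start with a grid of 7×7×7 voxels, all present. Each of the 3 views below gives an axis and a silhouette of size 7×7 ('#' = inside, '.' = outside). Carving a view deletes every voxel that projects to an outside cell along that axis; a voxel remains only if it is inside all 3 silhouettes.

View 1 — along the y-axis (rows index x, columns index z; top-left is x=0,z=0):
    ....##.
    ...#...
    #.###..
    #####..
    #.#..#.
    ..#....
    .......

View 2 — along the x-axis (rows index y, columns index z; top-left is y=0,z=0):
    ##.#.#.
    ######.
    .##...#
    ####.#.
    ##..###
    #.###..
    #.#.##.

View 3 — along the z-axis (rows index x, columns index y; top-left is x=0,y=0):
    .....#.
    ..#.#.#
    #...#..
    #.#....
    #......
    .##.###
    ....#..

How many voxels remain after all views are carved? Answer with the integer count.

full grid |V| = 343
[1] y-view keeps 16 columns → grid now 112
[2] x-view keeps 31 columns → grid now 77
[3] z-view keeps 15 columns → grid now 16

|visual hull| = 16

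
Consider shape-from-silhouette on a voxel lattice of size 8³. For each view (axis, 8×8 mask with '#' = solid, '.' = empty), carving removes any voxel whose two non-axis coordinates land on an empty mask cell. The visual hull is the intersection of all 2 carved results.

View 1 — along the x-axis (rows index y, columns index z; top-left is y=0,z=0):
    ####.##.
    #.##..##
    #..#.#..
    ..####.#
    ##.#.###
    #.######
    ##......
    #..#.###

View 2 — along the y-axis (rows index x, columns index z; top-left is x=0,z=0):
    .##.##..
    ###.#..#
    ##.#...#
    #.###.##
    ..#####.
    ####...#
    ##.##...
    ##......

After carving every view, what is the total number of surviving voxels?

|visual hull| = 167

start: 8×8×8 = 512 voxels
[1] x-view keeps 39 columns → grid now 312
[2] y-view keeps 35 columns → grid now 167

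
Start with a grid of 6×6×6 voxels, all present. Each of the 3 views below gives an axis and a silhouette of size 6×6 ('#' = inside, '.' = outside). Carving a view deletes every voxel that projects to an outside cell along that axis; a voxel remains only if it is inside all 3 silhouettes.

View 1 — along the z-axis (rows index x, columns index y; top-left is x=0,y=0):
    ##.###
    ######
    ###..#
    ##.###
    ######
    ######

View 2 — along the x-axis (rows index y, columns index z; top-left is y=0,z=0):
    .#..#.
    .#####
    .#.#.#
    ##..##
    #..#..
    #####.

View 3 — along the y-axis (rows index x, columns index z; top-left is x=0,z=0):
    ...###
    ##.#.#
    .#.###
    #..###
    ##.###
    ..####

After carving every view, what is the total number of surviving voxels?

before carving: 216 voxels (6×6×6)
carve view 1 (along z, XY-mask fill 32/36): 192 voxels remain
carve view 2 (along x, YZ-mask fill 21/36): 114 voxels remain
carve view 3 (along y, XZ-mask fill 24/36): 80 voxels remain

|visual hull| = 80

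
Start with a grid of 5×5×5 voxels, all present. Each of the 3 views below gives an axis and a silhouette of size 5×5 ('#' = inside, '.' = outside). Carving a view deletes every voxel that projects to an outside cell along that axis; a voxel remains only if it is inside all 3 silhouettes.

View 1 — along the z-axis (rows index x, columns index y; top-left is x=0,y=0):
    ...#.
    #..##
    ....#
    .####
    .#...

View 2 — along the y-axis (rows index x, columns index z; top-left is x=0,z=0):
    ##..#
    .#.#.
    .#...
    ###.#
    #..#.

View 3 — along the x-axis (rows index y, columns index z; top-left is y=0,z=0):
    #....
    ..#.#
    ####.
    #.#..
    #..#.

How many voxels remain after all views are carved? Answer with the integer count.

initial block: 5^3 = 125
V1 z: intersect with XY mask (10 set) -- 50 left
V2 y: intersect with XZ mask (12 set) -- 28 left
V3 x: intersect with YZ mask (11 set) -- 10 left

remaining voxels: 10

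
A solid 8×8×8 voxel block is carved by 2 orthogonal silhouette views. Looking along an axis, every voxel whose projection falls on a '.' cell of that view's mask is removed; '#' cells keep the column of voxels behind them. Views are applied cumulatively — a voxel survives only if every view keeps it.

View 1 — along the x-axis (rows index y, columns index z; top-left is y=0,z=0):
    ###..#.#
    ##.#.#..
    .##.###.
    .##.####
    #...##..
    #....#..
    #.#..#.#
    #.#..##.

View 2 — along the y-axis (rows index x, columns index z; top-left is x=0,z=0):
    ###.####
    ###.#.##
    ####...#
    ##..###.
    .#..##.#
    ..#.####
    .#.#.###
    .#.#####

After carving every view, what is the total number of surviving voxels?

before carving: 512 voxels (8×8×8)
[1] x-view keeps 33 columns → grid now 264
[2] y-view keeps 43 columns → grid now 180

voxel count = 180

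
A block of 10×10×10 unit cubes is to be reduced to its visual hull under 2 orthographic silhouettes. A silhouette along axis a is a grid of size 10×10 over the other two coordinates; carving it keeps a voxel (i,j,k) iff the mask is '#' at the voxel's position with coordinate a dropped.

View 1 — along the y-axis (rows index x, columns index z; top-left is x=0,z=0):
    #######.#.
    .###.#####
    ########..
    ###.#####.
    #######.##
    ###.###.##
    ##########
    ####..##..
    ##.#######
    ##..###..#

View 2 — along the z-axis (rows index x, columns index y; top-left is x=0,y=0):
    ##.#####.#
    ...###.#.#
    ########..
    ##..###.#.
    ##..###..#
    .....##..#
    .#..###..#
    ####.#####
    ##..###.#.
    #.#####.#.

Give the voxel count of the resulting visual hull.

full grid |V| = 1000
  1. axis=1 (XZ plane), |mask|=80  ⇒  voxels=800
  2. axis=2 (XY plane), |mask|=63  ⇒  voxels=494

|visual hull| = 494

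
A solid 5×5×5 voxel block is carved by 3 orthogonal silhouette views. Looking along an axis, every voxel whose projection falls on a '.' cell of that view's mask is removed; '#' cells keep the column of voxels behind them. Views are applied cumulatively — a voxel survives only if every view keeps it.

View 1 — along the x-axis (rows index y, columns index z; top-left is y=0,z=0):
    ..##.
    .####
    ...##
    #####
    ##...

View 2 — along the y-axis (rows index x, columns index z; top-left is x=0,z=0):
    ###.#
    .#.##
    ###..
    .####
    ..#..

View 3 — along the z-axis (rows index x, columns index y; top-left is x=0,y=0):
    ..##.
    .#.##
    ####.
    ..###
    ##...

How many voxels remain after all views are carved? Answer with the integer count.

before carving: 125 voxels (5×5×5)
[1] x-view keeps 15 columns → grid now 75
[2] y-view keeps 15 columns → grid now 45
[3] z-view keeps 14 columns → grid now 27

voxel count = 27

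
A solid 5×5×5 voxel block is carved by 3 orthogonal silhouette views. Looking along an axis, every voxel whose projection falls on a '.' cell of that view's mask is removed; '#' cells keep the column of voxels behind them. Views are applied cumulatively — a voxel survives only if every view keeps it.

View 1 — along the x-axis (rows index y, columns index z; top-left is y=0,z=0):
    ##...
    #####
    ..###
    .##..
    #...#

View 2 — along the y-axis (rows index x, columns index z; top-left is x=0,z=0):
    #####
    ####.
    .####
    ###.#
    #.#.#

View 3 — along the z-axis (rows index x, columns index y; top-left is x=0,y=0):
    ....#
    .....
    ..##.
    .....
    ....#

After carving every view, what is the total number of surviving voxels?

full grid |V| = 125
V1 x: intersect with YZ mask (14 set) -- 70 left
V2 y: intersect with XZ mask (20 set) -- 57 left
V3 z: intersect with XY mask (4 set) -- 9 left

remaining voxels: 9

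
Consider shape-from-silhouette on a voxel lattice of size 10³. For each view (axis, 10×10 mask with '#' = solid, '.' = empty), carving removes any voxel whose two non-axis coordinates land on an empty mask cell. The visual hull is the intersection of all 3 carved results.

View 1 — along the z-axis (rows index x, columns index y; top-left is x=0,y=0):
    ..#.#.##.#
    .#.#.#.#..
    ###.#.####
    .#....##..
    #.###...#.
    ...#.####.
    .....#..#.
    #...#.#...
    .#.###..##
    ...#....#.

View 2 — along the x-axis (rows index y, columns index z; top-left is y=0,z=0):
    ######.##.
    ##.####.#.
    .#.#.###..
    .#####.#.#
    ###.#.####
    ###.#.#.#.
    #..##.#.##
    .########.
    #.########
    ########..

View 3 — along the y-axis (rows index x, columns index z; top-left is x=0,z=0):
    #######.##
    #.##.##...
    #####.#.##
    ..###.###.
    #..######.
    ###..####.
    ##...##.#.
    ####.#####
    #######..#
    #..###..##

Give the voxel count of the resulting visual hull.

initial block: 10^3 = 1000
V1 z: intersect with XY mask (43 set) -- 430 left
V2 x: intersect with YZ mask (72 set) -- 314 left
V3 y: intersect with XZ mask (70 set) -- 230 left

|visual hull| = 230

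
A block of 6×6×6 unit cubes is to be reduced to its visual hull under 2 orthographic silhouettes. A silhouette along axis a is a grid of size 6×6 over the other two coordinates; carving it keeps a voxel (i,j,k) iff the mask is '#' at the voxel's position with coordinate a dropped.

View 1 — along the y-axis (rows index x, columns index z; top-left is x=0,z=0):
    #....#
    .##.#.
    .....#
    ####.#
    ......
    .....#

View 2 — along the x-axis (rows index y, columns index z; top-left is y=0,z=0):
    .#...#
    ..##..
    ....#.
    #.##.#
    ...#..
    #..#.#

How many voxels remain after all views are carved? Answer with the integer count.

remaining voxels: 27

full grid |V| = 216
V1 y: intersect with XZ mask (12 set) -- 72 left
V2 x: intersect with YZ mask (13 set) -- 27 left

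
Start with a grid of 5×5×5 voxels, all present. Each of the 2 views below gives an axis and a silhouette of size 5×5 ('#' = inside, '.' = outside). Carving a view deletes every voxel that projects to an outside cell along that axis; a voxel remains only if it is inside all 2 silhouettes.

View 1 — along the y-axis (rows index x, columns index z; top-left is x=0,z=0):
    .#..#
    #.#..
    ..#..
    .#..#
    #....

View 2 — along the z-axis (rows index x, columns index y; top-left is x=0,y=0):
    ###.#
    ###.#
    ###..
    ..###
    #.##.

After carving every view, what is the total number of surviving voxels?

|visual hull| = 28

before carving: 125 voxels (5×5×5)
[1] y-view keeps 8 columns → grid now 40
[2] z-view keeps 17 columns → grid now 28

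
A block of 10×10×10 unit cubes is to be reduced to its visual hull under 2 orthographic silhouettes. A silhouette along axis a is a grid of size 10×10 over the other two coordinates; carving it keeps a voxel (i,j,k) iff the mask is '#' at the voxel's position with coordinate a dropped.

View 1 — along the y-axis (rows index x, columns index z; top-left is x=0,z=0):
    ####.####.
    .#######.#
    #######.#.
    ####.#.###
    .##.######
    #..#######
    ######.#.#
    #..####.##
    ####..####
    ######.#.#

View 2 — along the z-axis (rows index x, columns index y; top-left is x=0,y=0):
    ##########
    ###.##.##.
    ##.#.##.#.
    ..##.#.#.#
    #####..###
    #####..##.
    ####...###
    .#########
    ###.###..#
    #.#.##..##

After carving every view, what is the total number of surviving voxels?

start: 10×10×10 = 1000 voxels
after view 1 [y-axis, 79 of 100 cells solid] → remaining = 790
after view 2 [z-axis, 72 of 100 cells solid] → remaining = 567

remaining voxels: 567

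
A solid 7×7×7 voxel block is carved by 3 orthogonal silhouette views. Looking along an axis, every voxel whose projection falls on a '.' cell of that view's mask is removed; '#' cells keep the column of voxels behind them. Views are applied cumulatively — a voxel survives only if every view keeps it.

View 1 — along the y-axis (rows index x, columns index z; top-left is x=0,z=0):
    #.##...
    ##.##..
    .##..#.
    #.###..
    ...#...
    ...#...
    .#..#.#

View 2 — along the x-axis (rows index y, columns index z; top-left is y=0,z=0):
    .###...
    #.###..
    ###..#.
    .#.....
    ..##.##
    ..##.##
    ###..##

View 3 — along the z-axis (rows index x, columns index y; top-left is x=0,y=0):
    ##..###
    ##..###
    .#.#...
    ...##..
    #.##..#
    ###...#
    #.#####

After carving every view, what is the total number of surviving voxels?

full grid |V| = 343
[1] y-view keeps 19 columns → grid now 133
[2] x-view keeps 25 columns → grid now 69
[3] z-view keeps 28 columns → grid now 34

remaining voxels: 34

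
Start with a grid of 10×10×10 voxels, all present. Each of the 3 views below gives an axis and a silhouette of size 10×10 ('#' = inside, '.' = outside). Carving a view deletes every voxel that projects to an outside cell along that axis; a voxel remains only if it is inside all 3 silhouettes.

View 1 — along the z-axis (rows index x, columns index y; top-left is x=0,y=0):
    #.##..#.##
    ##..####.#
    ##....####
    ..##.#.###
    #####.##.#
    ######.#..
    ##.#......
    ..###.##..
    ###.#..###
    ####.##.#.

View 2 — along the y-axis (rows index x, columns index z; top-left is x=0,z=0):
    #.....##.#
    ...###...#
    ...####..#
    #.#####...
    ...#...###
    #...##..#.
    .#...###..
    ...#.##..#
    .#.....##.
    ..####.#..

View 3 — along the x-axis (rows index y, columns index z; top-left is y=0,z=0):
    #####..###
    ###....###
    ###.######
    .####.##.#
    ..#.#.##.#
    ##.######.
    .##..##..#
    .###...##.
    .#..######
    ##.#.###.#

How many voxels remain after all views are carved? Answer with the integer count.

full grid |V| = 1000
V1 z: intersect with XY mask (62 set) -- 620 left
V2 y: intersect with XZ mask (43 set) -- 266 left
V3 x: intersect with YZ mask (67 set) -- 171 left

voxel count = 171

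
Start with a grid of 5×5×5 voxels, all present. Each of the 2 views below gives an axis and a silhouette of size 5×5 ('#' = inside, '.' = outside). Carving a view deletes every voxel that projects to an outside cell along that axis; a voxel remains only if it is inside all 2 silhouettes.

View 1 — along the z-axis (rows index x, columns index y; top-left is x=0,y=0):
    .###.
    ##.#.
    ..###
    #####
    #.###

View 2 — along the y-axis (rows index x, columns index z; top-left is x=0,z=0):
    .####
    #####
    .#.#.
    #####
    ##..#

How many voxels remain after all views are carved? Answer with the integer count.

|visual hull| = 70

before carving: 125 voxels (5×5×5)
after view 1 [z-axis, 18 of 25 cells solid] → remaining = 90
after view 2 [y-axis, 19 of 25 cells solid] → remaining = 70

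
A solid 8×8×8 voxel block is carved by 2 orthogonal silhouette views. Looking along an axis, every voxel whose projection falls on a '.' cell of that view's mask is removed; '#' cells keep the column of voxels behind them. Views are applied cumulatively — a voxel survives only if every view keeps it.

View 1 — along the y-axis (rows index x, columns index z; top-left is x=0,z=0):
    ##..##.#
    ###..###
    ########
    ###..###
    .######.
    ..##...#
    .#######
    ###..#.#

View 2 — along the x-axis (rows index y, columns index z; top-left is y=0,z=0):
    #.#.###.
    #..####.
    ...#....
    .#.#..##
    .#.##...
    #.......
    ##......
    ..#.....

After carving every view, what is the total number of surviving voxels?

119 voxels

start: 8×8×8 = 512 voxels
step 1: project along y, AND mask (46/64) → |grid| = 368
step 2: project along x, AND mask (22/64) → |grid| = 119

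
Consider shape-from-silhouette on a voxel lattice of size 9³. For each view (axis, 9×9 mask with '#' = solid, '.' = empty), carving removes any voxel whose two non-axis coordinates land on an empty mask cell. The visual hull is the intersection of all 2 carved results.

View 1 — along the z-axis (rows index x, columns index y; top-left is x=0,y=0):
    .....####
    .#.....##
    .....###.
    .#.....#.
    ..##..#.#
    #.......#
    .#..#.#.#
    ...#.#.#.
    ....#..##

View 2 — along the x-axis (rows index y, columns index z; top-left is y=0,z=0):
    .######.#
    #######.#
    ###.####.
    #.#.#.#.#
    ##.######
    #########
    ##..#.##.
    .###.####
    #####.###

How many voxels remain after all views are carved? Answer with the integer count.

full grid |V| = 729
[1] z-view keeps 28 columns → grid now 252
[2] x-view keeps 64 columns → grid now 201

voxel count = 201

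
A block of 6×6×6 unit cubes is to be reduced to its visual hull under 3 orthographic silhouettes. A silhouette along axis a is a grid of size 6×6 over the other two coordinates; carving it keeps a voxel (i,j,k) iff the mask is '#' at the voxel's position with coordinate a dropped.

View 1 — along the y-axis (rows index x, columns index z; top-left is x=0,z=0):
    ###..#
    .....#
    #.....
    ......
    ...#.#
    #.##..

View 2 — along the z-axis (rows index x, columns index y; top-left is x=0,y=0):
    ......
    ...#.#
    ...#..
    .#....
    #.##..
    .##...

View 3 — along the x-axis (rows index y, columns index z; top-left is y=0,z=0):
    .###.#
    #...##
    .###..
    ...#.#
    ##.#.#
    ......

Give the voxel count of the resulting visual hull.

|visual hull| = 9

start: 6×6×6 = 216 voxels
after view 1 [y-axis, 11 of 36 cells solid] → remaining = 66
after view 2 [z-axis, 9 of 36 cells solid] → remaining = 15
after view 3 [x-axis, 16 of 36 cells solid] → remaining = 9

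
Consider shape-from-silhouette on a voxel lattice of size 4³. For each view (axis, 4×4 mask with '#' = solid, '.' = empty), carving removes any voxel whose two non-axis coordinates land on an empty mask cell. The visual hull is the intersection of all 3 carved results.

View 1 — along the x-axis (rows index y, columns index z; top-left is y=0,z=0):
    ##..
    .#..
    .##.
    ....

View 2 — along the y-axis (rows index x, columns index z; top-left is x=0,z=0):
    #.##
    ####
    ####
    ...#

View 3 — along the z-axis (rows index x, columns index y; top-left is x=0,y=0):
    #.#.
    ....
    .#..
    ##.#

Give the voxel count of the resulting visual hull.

|visual hull| = 3

start: 4×4×4 = 64 voxels
[1] x-view keeps 5 columns → grid now 20
[2] y-view keeps 12 columns → grid now 12
[3] z-view keeps 6 columns → grid now 3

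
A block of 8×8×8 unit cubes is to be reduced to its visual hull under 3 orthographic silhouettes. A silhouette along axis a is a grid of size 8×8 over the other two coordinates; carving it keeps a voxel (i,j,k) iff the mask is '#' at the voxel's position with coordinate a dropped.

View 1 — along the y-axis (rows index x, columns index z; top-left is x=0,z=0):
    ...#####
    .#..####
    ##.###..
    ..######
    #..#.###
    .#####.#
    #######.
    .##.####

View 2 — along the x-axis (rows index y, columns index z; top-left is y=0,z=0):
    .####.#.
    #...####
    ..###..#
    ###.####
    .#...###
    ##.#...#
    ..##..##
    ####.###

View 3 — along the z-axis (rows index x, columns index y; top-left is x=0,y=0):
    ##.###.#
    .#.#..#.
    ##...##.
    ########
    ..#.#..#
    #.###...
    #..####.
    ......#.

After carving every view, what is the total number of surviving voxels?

121 voxels

before carving: 512 voxels (8×8×8)
  1. axis=1 (XZ plane), |mask|=45  ⇒  voxels=360
  2. axis=0 (YZ plane), |mask|=40  ⇒  voxels=225
  3. axis=2 (XY plane), |mask|=34  ⇒  voxels=121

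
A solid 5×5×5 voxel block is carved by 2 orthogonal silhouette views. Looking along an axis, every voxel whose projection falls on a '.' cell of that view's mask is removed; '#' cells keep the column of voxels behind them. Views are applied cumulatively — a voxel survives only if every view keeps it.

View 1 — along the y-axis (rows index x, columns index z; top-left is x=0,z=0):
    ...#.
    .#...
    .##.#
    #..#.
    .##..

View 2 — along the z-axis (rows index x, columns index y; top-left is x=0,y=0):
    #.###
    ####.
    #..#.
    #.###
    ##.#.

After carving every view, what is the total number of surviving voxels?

start: 5×5×5 = 125 voxels
[1] y-view keeps 9 columns → grid now 45
[2] z-view keeps 17 columns → grid now 28

|visual hull| = 28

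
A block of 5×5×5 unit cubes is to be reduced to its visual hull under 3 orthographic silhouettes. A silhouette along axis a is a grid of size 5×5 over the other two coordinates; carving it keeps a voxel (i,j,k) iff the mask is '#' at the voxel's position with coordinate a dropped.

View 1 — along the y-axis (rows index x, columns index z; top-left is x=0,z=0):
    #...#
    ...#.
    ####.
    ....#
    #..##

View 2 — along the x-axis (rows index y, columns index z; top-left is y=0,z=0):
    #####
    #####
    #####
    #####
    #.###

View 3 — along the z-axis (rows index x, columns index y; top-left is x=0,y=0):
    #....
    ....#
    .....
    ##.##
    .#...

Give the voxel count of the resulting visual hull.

|visual hull| = 10

before carving: 125 voxels (5×5×5)
  1. axis=1 (XZ plane), |mask|=11  ⇒  voxels=55
  2. axis=0 (YZ plane), |mask|=24  ⇒  voxels=54
  3. axis=2 (XY plane), |mask|=7  ⇒  voxels=10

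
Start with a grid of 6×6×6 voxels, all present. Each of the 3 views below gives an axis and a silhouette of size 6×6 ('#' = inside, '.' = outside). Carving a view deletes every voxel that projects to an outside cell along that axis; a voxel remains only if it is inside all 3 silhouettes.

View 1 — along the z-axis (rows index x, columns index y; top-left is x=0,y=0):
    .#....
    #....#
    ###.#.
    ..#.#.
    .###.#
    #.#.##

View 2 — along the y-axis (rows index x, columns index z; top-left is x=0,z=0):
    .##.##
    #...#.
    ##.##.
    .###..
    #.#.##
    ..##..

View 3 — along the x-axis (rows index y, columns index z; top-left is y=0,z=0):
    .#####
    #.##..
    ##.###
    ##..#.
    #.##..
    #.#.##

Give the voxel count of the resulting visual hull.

before carving: 216 voxels (6×6×6)
[1] z-view keeps 17 columns → grid now 102
[2] y-view keeps 19 columns → grid now 54
[3] x-view keeps 23 columns → grid now 36

voxel count = 36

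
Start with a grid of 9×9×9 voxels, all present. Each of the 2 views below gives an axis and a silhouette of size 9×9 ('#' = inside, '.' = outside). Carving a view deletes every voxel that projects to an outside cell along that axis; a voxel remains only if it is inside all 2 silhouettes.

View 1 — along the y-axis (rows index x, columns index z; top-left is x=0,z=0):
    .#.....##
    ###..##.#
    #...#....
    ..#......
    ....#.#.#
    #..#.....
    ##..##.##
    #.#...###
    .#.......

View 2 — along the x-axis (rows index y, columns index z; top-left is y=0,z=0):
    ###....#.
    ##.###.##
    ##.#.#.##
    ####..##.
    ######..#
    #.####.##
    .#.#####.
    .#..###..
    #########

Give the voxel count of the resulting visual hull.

179 voxels

start: 9×9×9 = 729 voxels
step 1: project along y, AND mask (29/81) → |grid| = 261
step 2: project along x, AND mask (56/81) → |grid| = 179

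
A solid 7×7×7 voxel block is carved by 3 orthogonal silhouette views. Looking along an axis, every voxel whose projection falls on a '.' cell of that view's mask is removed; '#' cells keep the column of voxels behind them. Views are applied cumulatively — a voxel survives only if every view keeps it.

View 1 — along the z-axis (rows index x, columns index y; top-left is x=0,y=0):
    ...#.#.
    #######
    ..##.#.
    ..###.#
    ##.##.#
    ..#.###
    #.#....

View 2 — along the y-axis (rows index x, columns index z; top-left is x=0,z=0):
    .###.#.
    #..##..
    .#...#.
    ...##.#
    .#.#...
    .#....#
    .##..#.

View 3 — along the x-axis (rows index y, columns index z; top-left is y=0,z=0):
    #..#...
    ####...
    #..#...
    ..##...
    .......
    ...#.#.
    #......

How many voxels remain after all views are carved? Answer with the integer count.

initial block: 7^3 = 343
after view 1 [z-axis, 27 of 49 cells solid] → remaining = 189
after view 2 [y-axis, 19 of 49 cells solid] → remaining = 71
after view 3 [x-axis, 13 of 49 cells solid] → remaining = 20

|visual hull| = 20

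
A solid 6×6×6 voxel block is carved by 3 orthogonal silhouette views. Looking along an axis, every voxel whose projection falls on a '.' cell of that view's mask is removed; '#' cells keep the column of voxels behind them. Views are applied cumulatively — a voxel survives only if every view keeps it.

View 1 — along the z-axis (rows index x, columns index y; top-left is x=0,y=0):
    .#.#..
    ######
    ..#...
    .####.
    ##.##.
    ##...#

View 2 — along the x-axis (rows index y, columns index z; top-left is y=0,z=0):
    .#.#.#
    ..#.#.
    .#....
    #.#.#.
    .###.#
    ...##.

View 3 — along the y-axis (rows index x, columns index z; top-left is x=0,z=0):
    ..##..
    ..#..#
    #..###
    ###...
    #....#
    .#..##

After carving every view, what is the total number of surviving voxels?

voxel count = 20

start: 6×6×6 = 216 voxels
[1] z-view keeps 20 columns → grid now 120
[2] x-view keeps 15 columns → grid now 50
[3] y-view keeps 16 columns → grid now 20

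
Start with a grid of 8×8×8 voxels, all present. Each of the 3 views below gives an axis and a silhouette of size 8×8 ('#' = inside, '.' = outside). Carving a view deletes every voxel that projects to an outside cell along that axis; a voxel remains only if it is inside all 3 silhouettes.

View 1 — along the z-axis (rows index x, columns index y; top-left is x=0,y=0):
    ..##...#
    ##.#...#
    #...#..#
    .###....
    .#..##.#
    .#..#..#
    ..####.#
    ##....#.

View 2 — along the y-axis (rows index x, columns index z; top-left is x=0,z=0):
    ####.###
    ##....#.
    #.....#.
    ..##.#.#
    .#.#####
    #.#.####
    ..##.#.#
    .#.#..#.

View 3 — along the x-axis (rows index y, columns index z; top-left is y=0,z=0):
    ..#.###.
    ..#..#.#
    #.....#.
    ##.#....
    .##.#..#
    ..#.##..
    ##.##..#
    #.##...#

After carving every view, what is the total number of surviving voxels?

48 voxels

initial block: 8^3 = 512
  1. axis=2 (XY plane), |mask|=28  ⇒  voxels=224
  2. axis=1 (XZ plane), |mask|=35  ⇒  voxels=122
  3. axis=0 (YZ plane), |mask|=28  ⇒  voxels=48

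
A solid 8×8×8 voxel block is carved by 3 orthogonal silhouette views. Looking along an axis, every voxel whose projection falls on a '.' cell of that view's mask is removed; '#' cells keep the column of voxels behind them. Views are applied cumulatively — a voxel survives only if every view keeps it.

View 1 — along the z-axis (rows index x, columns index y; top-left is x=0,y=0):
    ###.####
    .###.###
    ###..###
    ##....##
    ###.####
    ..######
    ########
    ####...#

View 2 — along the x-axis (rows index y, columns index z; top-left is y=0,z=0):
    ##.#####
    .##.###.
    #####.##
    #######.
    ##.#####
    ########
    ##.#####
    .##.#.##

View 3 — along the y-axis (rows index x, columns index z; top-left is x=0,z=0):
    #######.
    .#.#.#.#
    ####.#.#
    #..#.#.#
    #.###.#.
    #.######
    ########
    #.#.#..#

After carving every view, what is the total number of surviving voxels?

226 voxels

before carving: 512 voxels (8×8×8)
[1] z-view keeps 49 columns → grid now 392
[2] x-view keeps 53 columns → grid now 319
[3] y-view keeps 45 columns → grid now 226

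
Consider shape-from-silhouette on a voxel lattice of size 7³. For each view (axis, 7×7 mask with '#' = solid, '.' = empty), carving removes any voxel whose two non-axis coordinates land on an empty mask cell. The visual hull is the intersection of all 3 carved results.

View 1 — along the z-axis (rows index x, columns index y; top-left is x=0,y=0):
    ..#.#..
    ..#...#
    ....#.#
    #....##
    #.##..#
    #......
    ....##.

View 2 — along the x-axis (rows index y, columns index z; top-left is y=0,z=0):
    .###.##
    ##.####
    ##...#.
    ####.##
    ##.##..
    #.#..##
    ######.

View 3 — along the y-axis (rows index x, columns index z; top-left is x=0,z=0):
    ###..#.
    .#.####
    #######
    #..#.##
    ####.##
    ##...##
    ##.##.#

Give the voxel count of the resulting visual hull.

initial block: 7^3 = 343
V1 z: intersect with XY mask (16 set) -- 112 left
V2 x: intersect with YZ mask (34 set) -- 74 left
V3 y: intersect with XZ mask (35 set) -- 58 left

58 voxels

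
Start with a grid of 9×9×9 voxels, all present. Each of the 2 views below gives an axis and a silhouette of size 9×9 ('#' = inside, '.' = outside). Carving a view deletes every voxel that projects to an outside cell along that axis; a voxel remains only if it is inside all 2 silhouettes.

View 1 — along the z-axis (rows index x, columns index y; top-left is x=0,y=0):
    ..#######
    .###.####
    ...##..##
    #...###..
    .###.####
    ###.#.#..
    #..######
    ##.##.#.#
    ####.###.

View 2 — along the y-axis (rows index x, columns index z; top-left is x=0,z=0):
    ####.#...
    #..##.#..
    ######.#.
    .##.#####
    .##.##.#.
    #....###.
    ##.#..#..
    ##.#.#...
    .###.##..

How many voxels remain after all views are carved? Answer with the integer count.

full grid |V| = 729
V1 z: intersect with XY mask (54 set) -- 486 left
V2 y: intersect with XZ mask (45 set) -- 261 left

|visual hull| = 261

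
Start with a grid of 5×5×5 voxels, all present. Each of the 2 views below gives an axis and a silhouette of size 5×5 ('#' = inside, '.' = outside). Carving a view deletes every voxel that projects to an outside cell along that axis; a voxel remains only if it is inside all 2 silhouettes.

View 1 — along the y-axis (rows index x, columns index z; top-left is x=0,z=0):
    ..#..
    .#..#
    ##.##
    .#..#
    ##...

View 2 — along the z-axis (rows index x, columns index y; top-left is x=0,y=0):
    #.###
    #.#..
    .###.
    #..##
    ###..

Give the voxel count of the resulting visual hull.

full grid |V| = 125
V1 y: intersect with XZ mask (11 set) -- 55 left
V2 z: intersect with XY mask (15 set) -- 32 left

32 voxels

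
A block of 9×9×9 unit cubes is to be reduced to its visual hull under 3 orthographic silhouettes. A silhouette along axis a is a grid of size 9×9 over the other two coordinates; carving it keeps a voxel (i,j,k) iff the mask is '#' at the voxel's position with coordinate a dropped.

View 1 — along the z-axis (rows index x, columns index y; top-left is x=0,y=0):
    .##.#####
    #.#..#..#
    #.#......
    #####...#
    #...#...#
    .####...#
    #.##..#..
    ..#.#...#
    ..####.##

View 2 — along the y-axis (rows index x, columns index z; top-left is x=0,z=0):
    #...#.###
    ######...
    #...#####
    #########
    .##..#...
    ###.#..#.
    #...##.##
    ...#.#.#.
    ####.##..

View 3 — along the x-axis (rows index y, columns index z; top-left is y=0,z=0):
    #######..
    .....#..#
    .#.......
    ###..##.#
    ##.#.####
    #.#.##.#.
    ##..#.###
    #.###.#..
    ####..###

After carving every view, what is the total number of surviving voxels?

|visual hull| = 125

full grid |V| = 729
after view 1 [z-axis, 40 of 81 cells solid] → remaining = 360
after view 2 [y-axis, 48 of 81 cells solid] → remaining = 224
after view 3 [x-axis, 46 of 81 cells solid] → remaining = 125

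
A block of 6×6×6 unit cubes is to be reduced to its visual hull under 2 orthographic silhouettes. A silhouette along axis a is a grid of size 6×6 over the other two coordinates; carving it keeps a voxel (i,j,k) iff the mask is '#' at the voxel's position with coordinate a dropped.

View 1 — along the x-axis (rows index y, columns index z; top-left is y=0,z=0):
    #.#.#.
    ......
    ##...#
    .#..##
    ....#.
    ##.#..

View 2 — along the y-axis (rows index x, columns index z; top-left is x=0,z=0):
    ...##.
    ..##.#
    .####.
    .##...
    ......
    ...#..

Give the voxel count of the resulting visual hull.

initial block: 6^3 = 216
after view 1 [x-axis, 13 of 36 cells solid] → remaining = 78
after view 2 [y-axis, 12 of 36 cells solid] → remaining = 21

voxel count = 21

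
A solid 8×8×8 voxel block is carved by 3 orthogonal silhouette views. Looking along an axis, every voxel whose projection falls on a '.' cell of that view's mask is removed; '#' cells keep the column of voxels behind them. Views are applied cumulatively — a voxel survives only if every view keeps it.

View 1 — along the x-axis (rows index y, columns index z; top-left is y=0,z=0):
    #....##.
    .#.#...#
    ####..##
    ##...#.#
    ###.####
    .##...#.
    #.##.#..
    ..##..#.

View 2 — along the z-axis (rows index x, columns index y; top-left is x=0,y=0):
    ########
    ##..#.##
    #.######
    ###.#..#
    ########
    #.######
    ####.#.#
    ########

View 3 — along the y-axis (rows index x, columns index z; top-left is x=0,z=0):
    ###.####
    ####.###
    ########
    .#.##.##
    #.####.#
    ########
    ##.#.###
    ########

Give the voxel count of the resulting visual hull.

initial block: 8^3 = 512
  1. axis=0 (YZ plane), |mask|=33  ⇒  voxels=264
  2. axis=2 (XY plane), |mask|=54  ⇒  voxels=223
  3. axis=1 (XZ plane), |mask|=55  ⇒  voxels=197

|visual hull| = 197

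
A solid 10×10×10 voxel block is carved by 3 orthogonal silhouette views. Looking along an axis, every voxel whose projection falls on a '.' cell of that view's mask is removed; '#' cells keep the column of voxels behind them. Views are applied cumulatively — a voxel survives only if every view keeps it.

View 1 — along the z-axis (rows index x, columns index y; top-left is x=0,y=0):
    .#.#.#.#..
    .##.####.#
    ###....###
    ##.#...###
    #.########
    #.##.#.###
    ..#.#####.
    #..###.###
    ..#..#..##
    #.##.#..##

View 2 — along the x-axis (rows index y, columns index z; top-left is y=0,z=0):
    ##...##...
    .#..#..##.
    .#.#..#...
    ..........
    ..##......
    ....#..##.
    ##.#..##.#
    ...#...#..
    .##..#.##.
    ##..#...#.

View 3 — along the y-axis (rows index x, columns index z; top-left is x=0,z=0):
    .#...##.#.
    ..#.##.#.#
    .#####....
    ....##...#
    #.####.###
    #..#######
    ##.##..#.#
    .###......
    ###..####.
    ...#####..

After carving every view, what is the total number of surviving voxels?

|visual hull| = 107

full grid |V| = 1000
after view 1 [z-axis, 62 of 100 cells solid] → remaining = 620
after view 2 [x-axis, 33 of 100 cells solid] → remaining = 199
after view 3 [y-axis, 54 of 100 cells solid] → remaining = 107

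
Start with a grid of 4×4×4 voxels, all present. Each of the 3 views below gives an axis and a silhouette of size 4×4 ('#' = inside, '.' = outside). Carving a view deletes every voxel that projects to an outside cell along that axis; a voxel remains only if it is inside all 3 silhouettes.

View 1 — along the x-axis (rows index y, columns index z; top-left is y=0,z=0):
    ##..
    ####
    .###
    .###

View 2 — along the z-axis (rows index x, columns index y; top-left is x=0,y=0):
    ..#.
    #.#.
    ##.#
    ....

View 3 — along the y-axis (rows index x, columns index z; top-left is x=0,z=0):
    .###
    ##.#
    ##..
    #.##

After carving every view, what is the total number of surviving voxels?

12 voxels

full grid |V| = 64
V1 x: intersect with YZ mask (12 set) -- 48 left
V2 z: intersect with XY mask (6 set) -- 17 left
V3 y: intersect with XZ mask (11 set) -- 12 left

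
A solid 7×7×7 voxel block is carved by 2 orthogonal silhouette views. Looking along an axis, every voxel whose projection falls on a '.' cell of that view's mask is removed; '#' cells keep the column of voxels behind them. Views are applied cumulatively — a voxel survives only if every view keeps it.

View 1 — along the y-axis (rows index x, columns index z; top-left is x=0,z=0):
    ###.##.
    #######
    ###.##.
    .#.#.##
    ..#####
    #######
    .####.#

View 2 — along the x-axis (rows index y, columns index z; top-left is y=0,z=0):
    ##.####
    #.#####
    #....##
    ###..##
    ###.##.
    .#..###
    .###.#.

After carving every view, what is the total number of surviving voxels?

full grid |V| = 343
step 1: project along y, AND mask (38/49) → |grid| = 266
step 2: project along x, AND mask (33/49) → |grid| = 180

remaining voxels: 180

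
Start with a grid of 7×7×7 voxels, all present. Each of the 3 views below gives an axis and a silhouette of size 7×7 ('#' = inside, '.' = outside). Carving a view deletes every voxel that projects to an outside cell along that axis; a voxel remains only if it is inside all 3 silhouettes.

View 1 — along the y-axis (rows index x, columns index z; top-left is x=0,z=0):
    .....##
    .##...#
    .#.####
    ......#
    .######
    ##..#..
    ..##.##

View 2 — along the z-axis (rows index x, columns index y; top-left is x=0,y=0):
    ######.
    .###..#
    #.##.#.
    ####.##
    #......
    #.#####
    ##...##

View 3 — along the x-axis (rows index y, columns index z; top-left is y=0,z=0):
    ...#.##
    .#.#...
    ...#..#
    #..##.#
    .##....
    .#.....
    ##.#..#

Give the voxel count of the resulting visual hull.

initial block: 7^3 = 343
  1. axis=1 (XZ plane), |mask|=24  ⇒  voxels=168
  2. axis=2 (XY plane), |mask|=31  ⇒  voxels=90
  3. axis=0 (YZ plane), |mask|=18  ⇒  voxels=37

remaining voxels: 37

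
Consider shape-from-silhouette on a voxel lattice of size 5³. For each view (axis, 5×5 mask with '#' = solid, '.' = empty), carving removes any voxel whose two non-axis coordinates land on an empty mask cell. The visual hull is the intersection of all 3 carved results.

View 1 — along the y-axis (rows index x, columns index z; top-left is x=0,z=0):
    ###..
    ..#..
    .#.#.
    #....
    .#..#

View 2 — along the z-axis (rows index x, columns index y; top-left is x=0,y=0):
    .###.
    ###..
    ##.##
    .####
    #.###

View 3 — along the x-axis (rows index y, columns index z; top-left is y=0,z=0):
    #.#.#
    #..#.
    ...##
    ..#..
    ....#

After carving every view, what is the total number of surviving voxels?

remaining voxels: 8

before carving: 125 voxels (5×5×5)
carve view 1 (along y, XZ-mask fill 9/25): 45 voxels remain
carve view 2 (along z, XY-mask fill 18/25): 32 voxels remain
carve view 3 (along x, YZ-mask fill 9/25): 8 voxels remain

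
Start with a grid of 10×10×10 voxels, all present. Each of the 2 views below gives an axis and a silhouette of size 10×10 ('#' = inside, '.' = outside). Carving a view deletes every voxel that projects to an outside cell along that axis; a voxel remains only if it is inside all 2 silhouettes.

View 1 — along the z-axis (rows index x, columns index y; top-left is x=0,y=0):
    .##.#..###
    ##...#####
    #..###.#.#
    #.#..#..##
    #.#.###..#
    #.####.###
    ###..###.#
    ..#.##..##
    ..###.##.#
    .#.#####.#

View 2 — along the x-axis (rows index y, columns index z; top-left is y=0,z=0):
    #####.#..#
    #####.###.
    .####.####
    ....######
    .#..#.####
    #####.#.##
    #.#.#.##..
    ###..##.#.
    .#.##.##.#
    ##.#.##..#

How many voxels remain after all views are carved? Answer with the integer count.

before carving: 1000 voxels (10×10×10)
  1. axis=2 (XY plane), |mask|=63  ⇒  voxels=630
  2. axis=0 (YZ plane), |mask|=66  ⇒  voxels=417

remaining voxels: 417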